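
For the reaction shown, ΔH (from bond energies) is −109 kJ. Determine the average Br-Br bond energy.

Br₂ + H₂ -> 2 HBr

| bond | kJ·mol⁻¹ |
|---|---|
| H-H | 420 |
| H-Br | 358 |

Let D be the Br-Br bond energy.
Σ(broken) = 1×D + 1×420 = 420 + D
Σ(formed) = 2×358 = 716
ΔH = Σ(broken) − Σ(formed) = (420 + D) − (716) = −296 + D
Setting this equal to −109 kJ gives D = 187 kJ/mol.

D(Br-Br) ≈ 187 kJ/mol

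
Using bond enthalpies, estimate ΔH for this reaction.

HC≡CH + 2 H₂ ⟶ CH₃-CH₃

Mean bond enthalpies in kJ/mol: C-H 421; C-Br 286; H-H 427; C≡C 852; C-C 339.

ΔH ≈ −317 kJ

Bonds broken (reactants):
  C≡C: 1 × 852 = 852
  C-H: 2 × 421 = 842
  H-H: 2 × 427 = 854
  Σ(broken) = 2548 kJ
Bonds formed (products):
  C-C: 1 × 339 = 339
  C-H: 6 × 421 = 2526
  Σ(formed) = 2865 kJ
ΔH = Σ(broken) − Σ(formed) = 2548 − 2865 = −317 kJ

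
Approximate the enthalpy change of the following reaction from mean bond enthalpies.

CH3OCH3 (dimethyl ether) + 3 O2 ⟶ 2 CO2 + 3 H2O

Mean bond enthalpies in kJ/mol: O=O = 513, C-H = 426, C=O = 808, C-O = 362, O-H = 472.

Bonds broken (reactants):
  C-H: 6 × 426 = 2556
  C-O: 2 × 362 = 724
  O=O: 3 × 513 = 1539
  Σ(broken) = 4819 kJ
Bonds formed (products):
  C=O: 4 × 808 = 3232
  O-H: 6 × 472 = 2832
  Σ(formed) = 6064 kJ
ΔH = Σ(broken) − Σ(formed) = 4819 − 6064 = −1245 kJ

ΔH ≈ −1245 kJ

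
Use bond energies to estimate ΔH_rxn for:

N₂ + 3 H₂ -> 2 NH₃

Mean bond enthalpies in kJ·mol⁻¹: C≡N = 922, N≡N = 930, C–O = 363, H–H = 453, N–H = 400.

Bonds broken (reactants):
  H–H: 3 × 453 = 1359
  N≡N: 1 × 930 = 930
  Σ(broken) = 2289 kJ
Bonds formed (products):
  N–H: 6 × 400 = 2400
  Σ(formed) = 2400 kJ
ΔH = Σ(broken) − Σ(formed) = 2289 − 2400 = −111 kJ

ΔH ≈ −111 kJ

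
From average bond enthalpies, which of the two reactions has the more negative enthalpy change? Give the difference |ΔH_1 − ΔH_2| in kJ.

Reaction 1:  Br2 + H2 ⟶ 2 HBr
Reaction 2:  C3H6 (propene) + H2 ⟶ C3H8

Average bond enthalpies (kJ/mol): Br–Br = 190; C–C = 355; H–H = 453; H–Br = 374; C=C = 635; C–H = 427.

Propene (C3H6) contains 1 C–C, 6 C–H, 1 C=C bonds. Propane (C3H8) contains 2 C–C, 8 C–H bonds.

Reaction 1:
  Bonds broken (reactants):
    Br–Br: 1 × 190 = 190
    H–H: 1 × 453 = 453
    Σ(broken) = 643 kJ
  Bonds formed (products):
    H–Br: 2 × 374 = 748
    Σ(formed) = 748 kJ
  ΔH_1 = 643 − 748 = −105 kJ
Reaction 2:
  Bonds broken (reactants):
    C–C: 1 × 355 = 355
    C–H: 6 × 427 = 2562
    C=C: 1 × 635 = 635
    H–H: 1 × 453 = 453
    Σ(broken) = 4005 kJ
  Bonds formed (products):
    C–C: 2 × 355 = 710
    C–H: 8 × 427 = 3416
    Σ(formed) = 4126 kJ
  ΔH_2 = 4005 − 4126 = −121 kJ
ΔH_1 − ΔH_2 = +16 kJ, so reaction 2 has the more negative ΔH; |ΔH_1 − ΔH_2| = 16 kJ.

Reaction 2, by 16 kJ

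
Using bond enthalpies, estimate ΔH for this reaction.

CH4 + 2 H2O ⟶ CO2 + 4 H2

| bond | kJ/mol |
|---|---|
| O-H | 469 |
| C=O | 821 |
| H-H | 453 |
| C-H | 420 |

ΔH ≈ +102 kJ

Bonds broken (reactants):
  C-H: 4 × 420 = 1680
  O-H: 4 × 469 = 1876
  Σ(broken) = 3556 kJ
Bonds formed (products):
  C=O: 2 × 821 = 1642
  H-H: 4 × 453 = 1812
  Σ(formed) = 3454 kJ
ΔH = Σ(broken) − Σ(formed) = 3556 − 3454 = +102 kJ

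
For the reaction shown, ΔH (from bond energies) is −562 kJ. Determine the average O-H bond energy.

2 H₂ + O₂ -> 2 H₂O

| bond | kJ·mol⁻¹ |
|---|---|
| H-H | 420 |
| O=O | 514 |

Let D be the O-H bond energy.
Σ(broken) = 2×420 + 1×514 = 1354
Σ(formed) = 4×D = 4D
ΔH = Σ(broken) − Σ(formed) = (1354) − (4D) = +1354 − 4D
Setting this equal to −562 kJ gives 4D = 1916, so D = 479 kJ/mol.

D(O-H) ≈ 479 kJ/mol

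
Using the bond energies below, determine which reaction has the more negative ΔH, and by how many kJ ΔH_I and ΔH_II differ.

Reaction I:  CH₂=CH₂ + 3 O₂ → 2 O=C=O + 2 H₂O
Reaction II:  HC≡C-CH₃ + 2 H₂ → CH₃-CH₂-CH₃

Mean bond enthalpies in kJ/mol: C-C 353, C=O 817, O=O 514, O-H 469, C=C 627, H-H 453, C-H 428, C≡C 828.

Reaction I:
  Bonds broken (reactants):
    C-H: 4 × 428 = 1712
    C=C: 1 × 627 = 627
    O=O: 3 × 514 = 1542
    Σ(broken) = 3881 kJ
  Bonds formed (products):
    C=O: 4 × 817 = 3268
    O-H: 4 × 469 = 1876
    Σ(formed) = 5144 kJ
  ΔH_I = 3881 − 5144 = −1263 kJ
Reaction II:
  Bonds broken (reactants):
    C≡C: 1 × 828 = 828
    C-C: 1 × 353 = 353
    C-H: 4 × 428 = 1712
    H-H: 2 × 453 = 906
    Σ(broken) = 3799 kJ
  Bonds formed (products):
    C-C: 2 × 353 = 706
    C-H: 8 × 428 = 3424
    Σ(formed) = 4130 kJ
  ΔH_II = 3799 − 4130 = −331 kJ
ΔH_I − ΔH_II = −932 kJ, so reaction I has the more negative ΔH; |ΔH_I − ΔH_II| = 932 kJ.

Reaction I, by 932 kJ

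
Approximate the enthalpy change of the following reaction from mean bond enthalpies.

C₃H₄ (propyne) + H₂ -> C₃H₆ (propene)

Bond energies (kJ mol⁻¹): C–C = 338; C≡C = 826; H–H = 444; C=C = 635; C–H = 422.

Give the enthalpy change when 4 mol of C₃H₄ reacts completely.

Bonds broken (reactants):
  C≡C: 1 × 826 = 826
  C–C: 1 × 338 = 338
  C–H: 4 × 422 = 1688
  H–H: 1 × 444 = 444
  Σ(broken) = 3296 kJ
Bonds formed (products):
  C–C: 1 × 338 = 338
  C–H: 6 × 422 = 2532
  C=C: 1 × 635 = 635
  Σ(formed) = 3505 kJ
ΔH = Σ(broken) − Σ(formed) = 3296 − 3505 = −209 kJ
For 4× the reaction as written: 4 × (−209) = −836 kJ

ΔH = −836 kJ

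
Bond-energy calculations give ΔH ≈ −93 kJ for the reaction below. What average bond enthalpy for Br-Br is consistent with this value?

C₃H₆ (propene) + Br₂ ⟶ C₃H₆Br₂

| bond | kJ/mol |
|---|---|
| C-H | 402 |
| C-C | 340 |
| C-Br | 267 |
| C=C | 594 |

Let D be the Br-Br bond energy.
Σ(broken) = 1×D + 1×340 + 6×402 + 1×594 = 3346 + D
Σ(formed) = 2×267 + 2×340 + 6×402 = 3626
ΔH = Σ(broken) − Σ(formed) = (3346 + D) − (3626) = −280 + D
Setting this equal to −93 kJ gives D = 187 kJ/mol.

D(Br-Br) ≈ 187 kJ/mol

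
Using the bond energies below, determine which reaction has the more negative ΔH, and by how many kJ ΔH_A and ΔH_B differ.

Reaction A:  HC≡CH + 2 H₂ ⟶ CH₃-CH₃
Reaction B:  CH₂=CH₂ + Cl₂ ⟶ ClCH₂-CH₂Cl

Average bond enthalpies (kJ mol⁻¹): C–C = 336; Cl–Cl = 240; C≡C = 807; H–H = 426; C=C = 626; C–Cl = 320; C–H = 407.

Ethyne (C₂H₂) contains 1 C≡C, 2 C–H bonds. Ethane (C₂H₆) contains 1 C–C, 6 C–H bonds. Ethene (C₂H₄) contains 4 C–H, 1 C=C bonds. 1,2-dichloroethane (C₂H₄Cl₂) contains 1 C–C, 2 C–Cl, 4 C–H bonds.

Reaction A, by 195 kJ

Reaction A:
  Bonds broken (reactants):
    C≡C: 1 × 807 = 807
    C–H: 2 × 407 = 814
    H–H: 2 × 426 = 852
    Σ(broken) = 2473 kJ
  Bonds formed (products):
    C–C: 1 × 336 = 336
    C–H: 6 × 407 = 2442
    Σ(formed) = 2778 kJ
  ΔH_A = 2473 − 2778 = −305 kJ
Reaction B:
  Bonds broken (reactants):
    C–H: 4 × 407 = 1628
    C=C: 1 × 626 = 626
    Cl–Cl: 1 × 240 = 240
    Σ(broken) = 2494 kJ
  Bonds formed (products):
    C–C: 1 × 336 = 336
    C–Cl: 2 × 320 = 640
    C–H: 4 × 407 = 1628
    Σ(formed) = 2604 kJ
  ΔH_B = 2494 − 2604 = −110 kJ
ΔH_A − ΔH_B = −195 kJ, so reaction A has the more negative ΔH; |ΔH_A − ΔH_B| = 195 kJ.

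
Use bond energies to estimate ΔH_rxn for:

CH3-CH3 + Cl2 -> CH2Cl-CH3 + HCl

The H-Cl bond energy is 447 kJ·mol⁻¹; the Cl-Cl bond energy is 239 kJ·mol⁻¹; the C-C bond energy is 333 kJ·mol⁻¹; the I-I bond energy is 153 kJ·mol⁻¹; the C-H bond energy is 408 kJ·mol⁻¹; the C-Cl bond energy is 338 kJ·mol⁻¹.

Bonds broken (reactants):
  C-C: 1 × 333 = 333
  C-H: 6 × 408 = 2448
  Cl-Cl: 1 × 239 = 239
  Σ(broken) = 3020 kJ
Bonds formed (products):
  C-C: 1 × 333 = 333
  C-Cl: 1 × 338 = 338
  C-H: 5 × 408 = 2040
  H-Cl: 1 × 447 = 447
  Σ(formed) = 3158 kJ
ΔH = Σ(broken) − Σ(formed) = 3020 − 3158 = −138 kJ

ΔH ≈ −138 kJ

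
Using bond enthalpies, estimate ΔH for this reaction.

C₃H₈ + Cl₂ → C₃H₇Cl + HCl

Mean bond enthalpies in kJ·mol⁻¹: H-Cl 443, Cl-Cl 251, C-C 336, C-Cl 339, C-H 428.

Bonds broken (reactants):
  C-C: 2 × 336 = 672
  C-H: 8 × 428 = 3424
  Cl-Cl: 1 × 251 = 251
  Σ(broken) = 4347 kJ
Bonds formed (products):
  C-C: 2 × 336 = 672
  C-Cl: 1 × 339 = 339
  C-H: 7 × 428 = 2996
  H-Cl: 1 × 443 = 443
  Σ(formed) = 4450 kJ
ΔH = Σ(broken) − Σ(formed) = 4347 − 4450 = −103 kJ

ΔH ≈ −103 kJ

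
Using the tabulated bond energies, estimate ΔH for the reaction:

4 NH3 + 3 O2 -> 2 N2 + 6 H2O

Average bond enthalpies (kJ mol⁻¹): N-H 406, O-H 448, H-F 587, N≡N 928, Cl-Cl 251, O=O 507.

ΔH ≈ −839 kJ

Bonds broken (reactants):
  N-H: 12 × 406 = 4872
  O=O: 3 × 507 = 1521
  Σ(broken) = 6393 kJ
Bonds formed (products):
  N≡N: 2 × 928 = 1856
  O-H: 12 × 448 = 5376
  Σ(formed) = 7232 kJ
ΔH = Σ(broken) − Σ(formed) = 6393 − 7232 = −839 kJ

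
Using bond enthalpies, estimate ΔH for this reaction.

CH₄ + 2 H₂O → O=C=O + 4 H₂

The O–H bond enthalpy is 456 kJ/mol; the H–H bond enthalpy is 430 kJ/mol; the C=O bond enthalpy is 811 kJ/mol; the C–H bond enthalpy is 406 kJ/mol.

ΔH ≈ +106 kJ

Bonds broken (reactants):
  C–H: 4 × 406 = 1624
  O–H: 4 × 456 = 1824
  Σ(broken) = 3448 kJ
Bonds formed (products):
  C=O: 2 × 811 = 1622
  H–H: 4 × 430 = 1720
  Σ(formed) = 3342 kJ
ΔH = Σ(broken) − Σ(formed) = 3448 − 3342 = +106 kJ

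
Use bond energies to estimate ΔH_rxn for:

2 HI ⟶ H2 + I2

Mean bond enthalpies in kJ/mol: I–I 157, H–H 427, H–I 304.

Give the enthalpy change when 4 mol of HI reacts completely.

Bonds broken (reactants):
  H–I: 2 × 304 = 608
  Σ(broken) = 608 kJ
Bonds formed (products):
  H–H: 1 × 427 = 427
  I–I: 1 × 157 = 157
  Σ(formed) = 584 kJ
ΔH = Σ(broken) − Σ(formed) = 608 − 584 = +24 kJ
For 2× the reaction as written: 2 × (+24) = +48 kJ

ΔH = +48 kJ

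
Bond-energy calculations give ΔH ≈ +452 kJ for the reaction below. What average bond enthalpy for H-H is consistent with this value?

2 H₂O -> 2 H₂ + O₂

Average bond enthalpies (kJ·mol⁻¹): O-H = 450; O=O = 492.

Let D be the H-H bond energy.
Σ(broken) = 4×450 = 1800
Σ(formed) = 2×D + 1×492 = 492 + 2D
ΔH = Σ(broken) − Σ(formed) = (1800) − (492 + 2D) = +1308 − 2D
Setting this equal to +452 kJ gives 2D = 856, so D = 428 kJ/mol.

D(H-H) ≈ 428 kJ/mol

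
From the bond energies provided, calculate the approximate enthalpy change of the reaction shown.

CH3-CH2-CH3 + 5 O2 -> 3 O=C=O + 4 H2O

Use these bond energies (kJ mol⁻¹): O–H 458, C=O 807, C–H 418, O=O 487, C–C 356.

ΔH ≈ −2015 kJ

Bonds broken (reactants):
  C–C: 2 × 356 = 712
  C–H: 8 × 418 = 3344
  O=O: 5 × 487 = 2435
  Σ(broken) = 6491 kJ
Bonds formed (products):
  C=O: 6 × 807 = 4842
  O–H: 8 × 458 = 3664
  Σ(formed) = 8506 kJ
ΔH = Σ(broken) − Σ(formed) = 6491 − 8506 = −2015 kJ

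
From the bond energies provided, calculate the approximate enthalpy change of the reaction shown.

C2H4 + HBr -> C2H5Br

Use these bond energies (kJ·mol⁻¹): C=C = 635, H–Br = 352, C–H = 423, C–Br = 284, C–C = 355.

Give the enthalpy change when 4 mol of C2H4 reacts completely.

ΔH = −300 kJ

Bonds broken (reactants):
  C–H: 4 × 423 = 1692
  C=C: 1 × 635 = 635
  H–Br: 1 × 352 = 352
  Σ(broken) = 2679 kJ
Bonds formed (products):
  C–Br: 1 × 284 = 284
  C–C: 1 × 355 = 355
  C–H: 5 × 423 = 2115
  Σ(formed) = 2754 kJ
ΔH = Σ(broken) − Σ(formed) = 2679 − 2754 = −75 kJ
For 4× the reaction as written: 4 × (−75) = −300 kJ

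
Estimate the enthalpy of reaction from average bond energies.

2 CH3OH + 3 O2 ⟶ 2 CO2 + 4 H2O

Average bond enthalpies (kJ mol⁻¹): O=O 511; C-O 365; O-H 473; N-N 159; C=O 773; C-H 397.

Bonds broken (reactants):
  C-H: 6 × 397 = 2382
  C-O: 2 × 365 = 730
  O-H: 2 × 473 = 946
  O=O: 3 × 511 = 1533
  Σ(broken) = 5591 kJ
Bonds formed (products):
  C=O: 4 × 773 = 3092
  O-H: 8 × 473 = 3784
  Σ(formed) = 6876 kJ
ΔH = Σ(broken) − Σ(formed) = 5591 − 6876 = −1285 kJ

ΔH ≈ −1285 kJ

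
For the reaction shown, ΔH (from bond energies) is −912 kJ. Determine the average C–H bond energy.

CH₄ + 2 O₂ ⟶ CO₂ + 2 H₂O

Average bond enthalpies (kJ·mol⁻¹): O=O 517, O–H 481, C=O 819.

D(C–H) ≈ 404 kJ/mol

Let D be the C–H bond energy.
Σ(broken) = 4×D + 2×517 = 1034 + 4D
Σ(formed) = 2×819 + 4×481 = 3562
ΔH = Σ(broken) − Σ(formed) = (1034 + 4D) − (3562) = −2528 + 4D
Setting this equal to −912 kJ gives 4D = 1616, so D = 404 kJ/mol.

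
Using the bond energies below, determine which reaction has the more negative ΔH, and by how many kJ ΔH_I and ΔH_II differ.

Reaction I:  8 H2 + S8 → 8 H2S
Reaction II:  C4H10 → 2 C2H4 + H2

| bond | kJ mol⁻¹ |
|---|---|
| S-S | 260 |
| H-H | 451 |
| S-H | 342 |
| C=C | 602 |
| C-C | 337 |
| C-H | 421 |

Reaction I:
  Bonds broken (reactants):
    H-H: 8 × 451 = 3608
    S-S: 8 × 260 = 2080
    Σ(broken) = 5688 kJ
  Bonds formed (products):
    S-H: 16 × 342 = 5472
    Σ(formed) = 5472 kJ
  ΔH_I = 5688 − 5472 = +216 kJ
Reaction II:
  Bonds broken (reactants):
    C-C: 3 × 337 = 1011
    C-H: 10 × 421 = 4210
    Σ(broken) = 5221 kJ
  Bonds formed (products):
    C-H: 8 × 421 = 3368
    C=C: 2 × 602 = 1204
    H-H: 1 × 451 = 451
    Σ(formed) = 5023 kJ
  ΔH_II = 5221 − 5023 = +198 kJ
ΔH_I − ΔH_II = +18 kJ, so reaction II has the more negative ΔH; |ΔH_I − ΔH_II| = 18 kJ.

Reaction II, by 18 kJ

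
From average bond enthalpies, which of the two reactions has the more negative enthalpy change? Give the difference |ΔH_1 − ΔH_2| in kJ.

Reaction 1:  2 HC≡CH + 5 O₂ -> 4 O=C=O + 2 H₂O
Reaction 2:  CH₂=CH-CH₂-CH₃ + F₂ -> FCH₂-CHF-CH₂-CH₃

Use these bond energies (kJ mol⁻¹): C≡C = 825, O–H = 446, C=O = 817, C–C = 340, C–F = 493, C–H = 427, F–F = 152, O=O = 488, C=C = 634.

Reaction 1:
  Bonds broken (reactants):
    C≡C: 2 × 825 = 1650
    C–H: 4 × 427 = 1708
    O=O: 5 × 488 = 2440
    Σ(broken) = 5798 kJ
  Bonds formed (products):
    C=O: 8 × 817 = 6536
    O–H: 4 × 446 = 1784
    Σ(formed) = 8320 kJ
  ΔH_1 = 5798 − 8320 = −2522 kJ
Reaction 2:
  Bonds broken (reactants):
    C–C: 2 × 340 = 680
    C–H: 8 × 427 = 3416
    C=C: 1 × 634 = 634
    F–F: 1 × 152 = 152
    Σ(broken) = 4882 kJ
  Bonds formed (products):
    C–C: 3 × 340 = 1020
    C–F: 2 × 493 = 986
    C–H: 8 × 427 = 3416
    Σ(formed) = 5422 kJ
  ΔH_2 = 4882 − 5422 = −540 kJ
ΔH_1 − ΔH_2 = −1982 kJ, so reaction 1 has the more negative ΔH; |ΔH_1 − ΔH_2| = 1982 kJ.

Reaction 1, by 1982 kJ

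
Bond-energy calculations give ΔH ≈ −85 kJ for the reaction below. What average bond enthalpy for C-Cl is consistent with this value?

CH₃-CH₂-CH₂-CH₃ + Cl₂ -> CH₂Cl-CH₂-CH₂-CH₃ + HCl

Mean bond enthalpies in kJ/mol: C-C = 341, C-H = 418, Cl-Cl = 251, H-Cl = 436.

D(C-Cl) ≈ 318 kJ/mol

Let D be the C-Cl bond energy.
Σ(broken) = 3×341 + 10×418 + 1×251 = 5454
Σ(formed) = 3×341 + 1×D + 9×418 + 1×436 = 5221 + D
ΔH = Σ(broken) − Σ(formed) = (5454) − (5221 + D) = +233 − D
Setting this equal to −85 kJ gives D = 318 kJ/mol.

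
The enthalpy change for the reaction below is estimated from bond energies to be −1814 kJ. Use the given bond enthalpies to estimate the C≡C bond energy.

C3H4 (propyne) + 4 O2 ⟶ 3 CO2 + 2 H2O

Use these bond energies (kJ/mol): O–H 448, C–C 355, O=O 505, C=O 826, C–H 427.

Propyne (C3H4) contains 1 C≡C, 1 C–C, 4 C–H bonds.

Let D be the C≡C bond energy.
Σ(broken) = 1×D + 1×355 + 4×427 + 4×505 = 4083 + D
Σ(formed) = 6×826 + 4×448 = 6748
ΔH = Σ(broken) − Σ(formed) = (4083 + D) − (6748) = −2665 + D
Setting this equal to −1814 kJ gives D = 851 kJ/mol.

D(C≡C) ≈ 851 kJ/mol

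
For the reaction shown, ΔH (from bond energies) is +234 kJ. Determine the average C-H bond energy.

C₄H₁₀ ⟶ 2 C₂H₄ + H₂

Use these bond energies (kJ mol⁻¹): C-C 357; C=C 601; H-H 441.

D(C-H) ≈ 403 kJ/mol

Let D be the C-H bond energy.
Σ(broken) = 3×357 + 10×D = 1071 + 10D
Σ(formed) = 8×D + 2×601 + 1×441 = 1643 + 8D
ΔH = Σ(broken) − Σ(formed) = (1071 + 10D) − (1643 + 8D) = −572 + 2D
Setting this equal to +234 kJ gives 2D = 806, so D = 403 kJ/mol.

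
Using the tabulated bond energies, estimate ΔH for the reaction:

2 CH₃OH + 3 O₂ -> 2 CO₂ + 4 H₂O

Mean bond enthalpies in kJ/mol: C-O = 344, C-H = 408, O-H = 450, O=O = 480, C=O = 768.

Bonds broken (reactants):
  C-H: 6 × 408 = 2448
  C-O: 2 × 344 = 688
  O-H: 2 × 450 = 900
  O=O: 3 × 480 = 1440
  Σ(broken) = 5476 kJ
Bonds formed (products):
  C=O: 4 × 768 = 3072
  O-H: 8 × 450 = 3600
  Σ(formed) = 6672 kJ
ΔH = Σ(broken) − Σ(formed) = 5476 − 6672 = −1196 kJ

ΔH ≈ −1196 kJ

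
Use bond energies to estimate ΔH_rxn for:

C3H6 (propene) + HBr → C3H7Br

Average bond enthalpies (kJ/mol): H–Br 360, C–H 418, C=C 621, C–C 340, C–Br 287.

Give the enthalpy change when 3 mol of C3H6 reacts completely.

Bonds broken (reactants):
  C–C: 1 × 340 = 340
  C–H: 6 × 418 = 2508
  C=C: 1 × 621 = 621
  H–Br: 1 × 360 = 360
  Σ(broken) = 3829 kJ
Bonds formed (products):
  C–Br: 1 × 287 = 287
  C–C: 2 × 340 = 680
  C–H: 7 × 418 = 2926
  Σ(formed) = 3893 kJ
ΔH = Σ(broken) − Σ(formed) = 3829 − 3893 = −64 kJ
For 3× the reaction as written: 3 × (−64) = −192 kJ

ΔH = −192 kJ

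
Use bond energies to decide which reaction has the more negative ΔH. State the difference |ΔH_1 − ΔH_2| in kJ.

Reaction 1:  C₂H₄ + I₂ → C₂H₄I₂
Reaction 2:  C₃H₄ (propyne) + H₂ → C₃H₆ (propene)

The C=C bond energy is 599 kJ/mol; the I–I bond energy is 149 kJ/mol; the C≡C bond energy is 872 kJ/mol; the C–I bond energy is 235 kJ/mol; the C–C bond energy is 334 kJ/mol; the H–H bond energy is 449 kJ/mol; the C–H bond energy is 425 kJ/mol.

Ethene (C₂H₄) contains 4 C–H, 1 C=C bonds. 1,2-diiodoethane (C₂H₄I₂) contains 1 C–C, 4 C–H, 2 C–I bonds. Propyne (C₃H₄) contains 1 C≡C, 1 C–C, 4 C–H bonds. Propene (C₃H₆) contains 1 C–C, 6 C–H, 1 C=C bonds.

Reaction 2, by 72 kJ

Reaction 1:
  Bonds broken (reactants):
    C–H: 4 × 425 = 1700
    C=C: 1 × 599 = 599
    I–I: 1 × 149 = 149
    Σ(broken) = 2448 kJ
  Bonds formed (products):
    C–C: 1 × 334 = 334
    C–H: 4 × 425 = 1700
    C–I: 2 × 235 = 470
    Σ(formed) = 2504 kJ
  ΔH_1 = 2448 − 2504 = −56 kJ
Reaction 2:
  Bonds broken (reactants):
    C≡C: 1 × 872 = 872
    C–C: 1 × 334 = 334
    C–H: 4 × 425 = 1700
    H–H: 1 × 449 = 449
    Σ(broken) = 3355 kJ
  Bonds formed (products):
    C–C: 1 × 334 = 334
    C–H: 6 × 425 = 2550
    C=C: 1 × 599 = 599
    Σ(formed) = 3483 kJ
  ΔH_2 = 3355 − 3483 = −128 kJ
ΔH_1 − ΔH_2 = +72 kJ, so reaction 2 has the more negative ΔH; |ΔH_1 − ΔH_2| = 72 kJ.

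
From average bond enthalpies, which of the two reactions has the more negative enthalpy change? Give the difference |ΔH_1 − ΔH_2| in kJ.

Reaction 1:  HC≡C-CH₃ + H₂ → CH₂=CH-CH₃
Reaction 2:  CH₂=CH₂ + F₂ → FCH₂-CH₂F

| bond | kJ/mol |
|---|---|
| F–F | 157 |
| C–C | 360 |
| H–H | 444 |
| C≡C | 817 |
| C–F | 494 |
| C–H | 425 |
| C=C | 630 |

Reaction 2, by 342 kJ

Reaction 1:
  Bonds broken (reactants):
    C≡C: 1 × 817 = 817
    C–C: 1 × 360 = 360
    C–H: 4 × 425 = 1700
    H–H: 1 × 444 = 444
    Σ(broken) = 3321 kJ
  Bonds formed (products):
    C–C: 1 × 360 = 360
    C–H: 6 × 425 = 2550
    C=C: 1 × 630 = 630
    Σ(formed) = 3540 kJ
  ΔH_1 = 3321 − 3540 = −219 kJ
Reaction 2:
  Bonds broken (reactants):
    C–H: 4 × 425 = 1700
    C=C: 1 × 630 = 630
    F–F: 1 × 157 = 157
    Σ(broken) = 2487 kJ
  Bonds formed (products):
    C–C: 1 × 360 = 360
    C–F: 2 × 494 = 988
    C–H: 4 × 425 = 1700
    Σ(formed) = 3048 kJ
  ΔH_2 = 2487 − 3048 = −561 kJ
ΔH_1 − ΔH_2 = +342 kJ, so reaction 2 has the more negative ΔH; |ΔH_1 − ΔH_2| = 342 kJ.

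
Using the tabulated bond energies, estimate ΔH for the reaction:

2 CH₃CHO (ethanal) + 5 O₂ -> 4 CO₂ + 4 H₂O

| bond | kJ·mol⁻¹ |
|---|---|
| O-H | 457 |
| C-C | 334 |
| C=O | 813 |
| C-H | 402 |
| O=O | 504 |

ΔH ≈ −2130 kJ

Bonds broken (reactants):
  C-C: 2 × 334 = 668
  C-H: 8 × 402 = 3216
  C=O: 2 × 813 = 1626
  O=O: 5 × 504 = 2520
  Σ(broken) = 8030 kJ
Bonds formed (products):
  C=O: 8 × 813 = 6504
  O-H: 8 × 457 = 3656
  Σ(formed) = 10160 kJ
ΔH = Σ(broken) − Σ(formed) = 8030 − 10160 = −2130 kJ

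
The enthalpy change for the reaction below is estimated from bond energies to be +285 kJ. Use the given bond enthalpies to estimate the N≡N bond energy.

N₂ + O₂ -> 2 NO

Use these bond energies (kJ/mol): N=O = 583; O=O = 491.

D(N≡N) ≈ 960 kJ/mol

Let D be the N≡N bond energy.
Σ(broken) = 1×D + 1×491 = 491 + D
Σ(formed) = 2×583 = 1166
ΔH = Σ(broken) − Σ(formed) = (491 + D) − (1166) = −675 + D
Setting this equal to +285 kJ gives D = 960 kJ/mol.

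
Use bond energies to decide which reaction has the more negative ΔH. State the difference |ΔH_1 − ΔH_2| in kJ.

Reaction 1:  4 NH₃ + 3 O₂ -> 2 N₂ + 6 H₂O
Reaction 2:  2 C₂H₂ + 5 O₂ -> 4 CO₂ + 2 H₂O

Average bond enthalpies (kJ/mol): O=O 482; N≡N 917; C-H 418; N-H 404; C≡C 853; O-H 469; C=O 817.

Reaction 1:
  Bonds broken (reactants):
    N-H: 12 × 404 = 4848
    O=O: 3 × 482 = 1446
    Σ(broken) = 6294 kJ
  Bonds formed (products):
    N≡N: 2 × 917 = 1834
    O-H: 12 × 469 = 5628
    Σ(formed) = 7462 kJ
  ΔH_1 = 6294 − 7462 = −1168 kJ
Reaction 2:
  Bonds broken (reactants):
    C≡C: 2 × 853 = 1706
    C-H: 4 × 418 = 1672
    O=O: 5 × 482 = 2410
    Σ(broken) = 5788 kJ
  Bonds formed (products):
    C=O: 8 × 817 = 6536
    O-H: 4 × 469 = 1876
    Σ(formed) = 8412 kJ
  ΔH_2 = 5788 − 8412 = −2624 kJ
ΔH_1 − ΔH_2 = +1456 kJ, so reaction 2 has the more negative ΔH; |ΔH_1 − ΔH_2| = 1456 kJ.

Reaction 2, by 1456 kJ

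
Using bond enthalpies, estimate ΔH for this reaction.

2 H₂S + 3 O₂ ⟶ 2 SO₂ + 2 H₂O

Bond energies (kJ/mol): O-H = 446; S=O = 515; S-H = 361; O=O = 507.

ΔH ≈ −879 kJ

Bonds broken (reactants):
  O=O: 3 × 507 = 1521
  S-H: 4 × 361 = 1444
  Σ(broken) = 2965 kJ
Bonds formed (products):
  O-H: 4 × 446 = 1784
  S=O: 4 × 515 = 2060
  Σ(formed) = 3844 kJ
ΔH = Σ(broken) − Σ(formed) = 2965 − 3844 = −879 kJ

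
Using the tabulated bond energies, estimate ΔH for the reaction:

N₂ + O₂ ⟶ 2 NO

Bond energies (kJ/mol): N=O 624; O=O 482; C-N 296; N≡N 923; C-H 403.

Bonds broken (reactants):
  N≡N: 1 × 923 = 923
  O=O: 1 × 482 = 482
  Σ(broken) = 1405 kJ
Bonds formed (products):
  N=O: 2 × 624 = 1248
  Σ(formed) = 1248 kJ
ΔH = Σ(broken) − Σ(formed) = 1405 − 1248 = +157 kJ

ΔH ≈ +157 kJ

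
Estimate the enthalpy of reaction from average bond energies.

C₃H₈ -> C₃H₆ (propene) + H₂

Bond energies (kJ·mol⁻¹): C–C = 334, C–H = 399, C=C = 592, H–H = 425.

Bonds broken (reactants):
  C–C: 2 × 334 = 668
  C–H: 8 × 399 = 3192
  Σ(broken) = 3860 kJ
Bonds formed (products):
  C–C: 1 × 334 = 334
  C–H: 6 × 399 = 2394
  C=C: 1 × 592 = 592
  H–H: 1 × 425 = 425
  Σ(formed) = 3745 kJ
ΔH = Σ(broken) − Σ(formed) = 3860 − 3745 = +115 kJ

ΔH ≈ +115 kJ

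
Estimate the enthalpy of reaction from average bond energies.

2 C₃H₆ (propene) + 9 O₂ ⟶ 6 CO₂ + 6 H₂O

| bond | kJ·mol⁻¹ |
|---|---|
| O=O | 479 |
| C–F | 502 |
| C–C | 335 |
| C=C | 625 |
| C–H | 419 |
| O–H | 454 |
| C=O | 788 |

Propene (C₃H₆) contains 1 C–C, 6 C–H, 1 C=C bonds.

ΔH ≈ −3645 kJ

Bonds broken (reactants):
  C–C: 2 × 335 = 670
  C–H: 12 × 419 = 5028
  C=C: 2 × 625 = 1250
  O=O: 9 × 479 = 4311
  Σ(broken) = 11259 kJ
Bonds formed (products):
  C=O: 12 × 788 = 9456
  O–H: 12 × 454 = 5448
  Σ(formed) = 14904 kJ
ΔH = Σ(broken) − Σ(formed) = 11259 − 14904 = −3645 kJ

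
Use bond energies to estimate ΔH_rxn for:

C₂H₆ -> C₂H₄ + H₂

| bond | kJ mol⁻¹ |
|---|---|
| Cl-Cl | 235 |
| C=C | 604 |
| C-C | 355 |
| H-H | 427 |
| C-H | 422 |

ΔH ≈ +168 kJ

Bonds broken (reactants):
  C-C: 1 × 355 = 355
  C-H: 6 × 422 = 2532
  Σ(broken) = 2887 kJ
Bonds formed (products):
  C-H: 4 × 422 = 1688
  C=C: 1 × 604 = 604
  H-H: 1 × 427 = 427
  Σ(formed) = 2719 kJ
ΔH = Σ(broken) − Σ(formed) = 2887 − 2719 = +168 kJ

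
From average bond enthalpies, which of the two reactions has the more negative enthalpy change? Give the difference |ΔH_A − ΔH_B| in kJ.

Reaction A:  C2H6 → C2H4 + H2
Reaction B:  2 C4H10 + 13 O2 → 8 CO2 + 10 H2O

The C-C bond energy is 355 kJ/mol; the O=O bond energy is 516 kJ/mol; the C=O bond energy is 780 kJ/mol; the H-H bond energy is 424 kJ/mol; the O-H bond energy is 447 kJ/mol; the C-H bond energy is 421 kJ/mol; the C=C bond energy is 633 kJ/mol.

Reaction A:
  Bonds broken (reactants):
    C-C: 1 × 355 = 355
    C-H: 6 × 421 = 2526
    Σ(broken) = 2881 kJ
  Bonds formed (products):
    C-H: 4 × 421 = 1684
    C=C: 1 × 633 = 633
    H-H: 1 × 424 = 424
    Σ(formed) = 2741 kJ
  ΔH_A = 2881 − 2741 = +140 kJ
Reaction B:
  Bonds broken (reactants):
    C-C: 6 × 355 = 2130
    C-H: 20 × 421 = 8420
    O=O: 13 × 516 = 6708
    Σ(broken) = 17258 kJ
  Bonds formed (products):
    C=O: 16 × 780 = 12480
    O-H: 20 × 447 = 8940
    Σ(formed) = 21420 kJ
  ΔH_B = 17258 − 21420 = −4162 kJ
ΔH_A − ΔH_B = +4302 kJ, so reaction B has the more negative ΔH; |ΔH_A − ΔH_B| = 4302 kJ.

Reaction B, by 4302 kJ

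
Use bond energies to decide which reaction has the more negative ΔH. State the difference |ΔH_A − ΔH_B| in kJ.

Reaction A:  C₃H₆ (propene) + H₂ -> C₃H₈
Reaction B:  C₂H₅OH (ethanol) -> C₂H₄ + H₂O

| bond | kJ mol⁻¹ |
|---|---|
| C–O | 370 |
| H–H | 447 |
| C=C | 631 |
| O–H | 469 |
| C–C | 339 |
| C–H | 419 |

Reaction A:
  Bonds broken (reactants):
    C–C: 1 × 339 = 339
    C–H: 6 × 419 = 2514
    C=C: 1 × 631 = 631
    H–H: 1 × 447 = 447
    Σ(broken) = 3931 kJ
  Bonds formed (products):
    C–C: 2 × 339 = 678
    C–H: 8 × 419 = 3352
    Σ(formed) = 4030 kJ
  ΔH_A = 3931 − 4030 = −99 kJ
Reaction B:
  Bonds broken (reactants):
    C–C: 1 × 339 = 339
    C–H: 5 × 419 = 2095
    C–O: 1 × 370 = 370
    O–H: 1 × 469 = 469
    Σ(broken) = 3273 kJ
  Bonds formed (products):
    C–H: 4 × 419 = 1676
    C=C: 1 × 631 = 631
    O–H: 2 × 469 = 938
    Σ(formed) = 3245 kJ
  ΔH_B = 3273 − 3245 = +28 kJ
ΔH_A − ΔH_B = −127 kJ, so reaction A has the more negative ΔH; |ΔH_A − ΔH_B| = 127 kJ.

Reaction A, by 127 kJ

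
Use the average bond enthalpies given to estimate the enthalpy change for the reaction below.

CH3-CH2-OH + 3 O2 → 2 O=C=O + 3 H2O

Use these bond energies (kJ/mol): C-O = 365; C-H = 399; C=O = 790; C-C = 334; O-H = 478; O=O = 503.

Bonds broken (reactants):
  C-C: 1 × 334 = 334
  C-H: 5 × 399 = 1995
  C-O: 1 × 365 = 365
  O-H: 1 × 478 = 478
  O=O: 3 × 503 = 1509
  Σ(broken) = 4681 kJ
Bonds formed (products):
  C=O: 4 × 790 = 3160
  O-H: 6 × 478 = 2868
  Σ(formed) = 6028 kJ
ΔH = Σ(broken) − Σ(formed) = 4681 − 6028 = −1347 kJ

ΔH ≈ −1347 kJ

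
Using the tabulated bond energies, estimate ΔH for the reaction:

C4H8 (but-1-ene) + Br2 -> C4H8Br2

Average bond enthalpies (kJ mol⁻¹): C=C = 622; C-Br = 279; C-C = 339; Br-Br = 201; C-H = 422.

ΔH ≈ −74 kJ

Bonds broken (reactants):
  Br-Br: 1 × 201 = 201
  C-C: 2 × 339 = 678
  C-H: 8 × 422 = 3376
  C=C: 1 × 622 = 622
  Σ(broken) = 4877 kJ
Bonds formed (products):
  C-Br: 2 × 279 = 558
  C-C: 3 × 339 = 1017
  C-H: 8 × 422 = 3376
  Σ(formed) = 4951 kJ
ΔH = Σ(broken) − Σ(formed) = 4877 − 4951 = −74 kJ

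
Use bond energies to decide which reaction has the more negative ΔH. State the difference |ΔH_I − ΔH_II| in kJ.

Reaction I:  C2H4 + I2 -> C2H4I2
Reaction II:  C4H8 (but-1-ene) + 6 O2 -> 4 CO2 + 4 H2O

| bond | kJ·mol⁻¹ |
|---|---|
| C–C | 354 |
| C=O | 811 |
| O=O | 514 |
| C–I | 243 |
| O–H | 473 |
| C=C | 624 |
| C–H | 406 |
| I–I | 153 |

Reaction II, by 2545 kJ

Reaction I:
  Bonds broken (reactants):
    C–H: 4 × 406 = 1624
    C=C: 1 × 624 = 624
    I–I: 1 × 153 = 153
    Σ(broken) = 2401 kJ
  Bonds formed (products):
    C–C: 1 × 354 = 354
    C–H: 4 × 406 = 1624
    C–I: 2 × 243 = 486
    Σ(formed) = 2464 kJ
  ΔH_I = 2401 − 2464 = −63 kJ
Reaction II:
  Bonds broken (reactants):
    C–C: 2 × 354 = 708
    C–H: 8 × 406 = 3248
    C=C: 1 × 624 = 624
    O=O: 6 × 514 = 3084
    Σ(broken) = 7664 kJ
  Bonds formed (products):
    C=O: 8 × 811 = 6488
    O–H: 8 × 473 = 3784
    Σ(formed) = 10272 kJ
  ΔH_II = 7664 − 10272 = −2608 kJ
ΔH_I − ΔH_II = +2545 kJ, so reaction II has the more negative ΔH; |ΔH_I − ΔH_II| = 2545 kJ.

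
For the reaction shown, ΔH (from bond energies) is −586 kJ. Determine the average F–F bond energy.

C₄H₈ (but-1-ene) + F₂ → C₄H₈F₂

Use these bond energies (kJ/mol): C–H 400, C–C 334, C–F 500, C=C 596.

D(F–F) ≈ 152 kJ/mol

Let D be the F–F bond energy.
Σ(broken) = 2×334 + 8×400 + 1×596 + 1×D = 4464 + D
Σ(formed) = 3×334 + 2×500 + 8×400 = 5202
ΔH = Σ(broken) − Σ(formed) = (4464 + D) − (5202) = −738 + D
Setting this equal to −586 kJ gives D = 152 kJ/mol.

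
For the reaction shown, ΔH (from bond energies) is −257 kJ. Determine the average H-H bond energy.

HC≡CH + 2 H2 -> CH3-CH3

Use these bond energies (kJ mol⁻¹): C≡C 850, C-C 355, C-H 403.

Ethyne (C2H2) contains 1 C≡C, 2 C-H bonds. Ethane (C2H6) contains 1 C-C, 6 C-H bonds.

Let D be the H-H bond energy.
Σ(broken) = 1×850 + 2×403 + 2×D = 1656 + 2D
Σ(formed) = 1×355 + 6×403 = 2773
ΔH = Σ(broken) − Σ(formed) = (1656 + 2D) − (2773) = −1117 + 2D
Setting this equal to −257 kJ gives 2D = 860, so D = 430 kJ/mol.

D(H-H) ≈ 430 kJ/mol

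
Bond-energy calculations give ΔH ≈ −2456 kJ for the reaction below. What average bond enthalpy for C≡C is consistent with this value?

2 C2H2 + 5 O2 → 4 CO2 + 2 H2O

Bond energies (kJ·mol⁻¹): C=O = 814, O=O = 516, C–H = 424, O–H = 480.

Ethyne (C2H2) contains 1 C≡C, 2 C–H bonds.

Let D be the C≡C bond energy.
Σ(broken) = 2×D + 4×424 + 5×516 = 4276 + 2D
Σ(formed) = 8×814 + 4×480 = 8432
ΔH = Σ(broken) − Σ(formed) = (4276 + 2D) − (8432) = −4156 + 2D
Setting this equal to −2456 kJ gives 2D = 1700, so D = 850 kJ/mol.

D(C≡C) ≈ 850 kJ/mol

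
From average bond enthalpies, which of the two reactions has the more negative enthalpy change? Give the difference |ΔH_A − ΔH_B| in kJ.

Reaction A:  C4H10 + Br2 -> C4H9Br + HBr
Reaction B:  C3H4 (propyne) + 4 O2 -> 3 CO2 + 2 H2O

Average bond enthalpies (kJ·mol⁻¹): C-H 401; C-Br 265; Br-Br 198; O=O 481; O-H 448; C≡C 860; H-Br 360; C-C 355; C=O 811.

Reaction A:
  Bonds broken (reactants):
    Br-Br: 1 × 198 = 198
    C-C: 3 × 355 = 1065
    C-H: 10 × 401 = 4010
    Σ(broken) = 5273 kJ
  Bonds formed (products):
    C-Br: 1 × 265 = 265
    C-C: 3 × 355 = 1065
    C-H: 9 × 401 = 3609
    H-Br: 1 × 360 = 360
    Σ(formed) = 5299 kJ
  ΔH_A = 5273 − 5299 = −26 kJ
Reaction B:
  Bonds broken (reactants):
    C≡C: 1 × 860 = 860
    C-C: 1 × 355 = 355
    C-H: 4 × 401 = 1604
    O=O: 4 × 481 = 1924
    Σ(broken) = 4743 kJ
  Bonds formed (products):
    C=O: 6 × 811 = 4866
    O-H: 4 × 448 = 1792
    Σ(formed) = 6658 kJ
  ΔH_B = 4743 − 6658 = −1915 kJ
ΔH_A − ΔH_B = +1889 kJ, so reaction B has the more negative ΔH; |ΔH_A − ΔH_B| = 1889 kJ.

Reaction B, by 1889 kJ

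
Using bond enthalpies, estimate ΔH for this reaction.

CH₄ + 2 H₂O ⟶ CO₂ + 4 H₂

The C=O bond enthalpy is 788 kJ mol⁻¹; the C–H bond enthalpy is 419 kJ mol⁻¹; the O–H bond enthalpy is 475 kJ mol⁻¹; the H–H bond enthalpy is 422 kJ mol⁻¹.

ΔH ≈ +312 kJ

Bonds broken (reactants):
  C–H: 4 × 419 = 1676
  O–H: 4 × 475 = 1900
  Σ(broken) = 3576 kJ
Bonds formed (products):
  C=O: 2 × 788 = 1576
  H–H: 4 × 422 = 1688
  Σ(formed) = 3264 kJ
ΔH = Σ(broken) − Σ(formed) = 3576 − 3264 = +312 kJ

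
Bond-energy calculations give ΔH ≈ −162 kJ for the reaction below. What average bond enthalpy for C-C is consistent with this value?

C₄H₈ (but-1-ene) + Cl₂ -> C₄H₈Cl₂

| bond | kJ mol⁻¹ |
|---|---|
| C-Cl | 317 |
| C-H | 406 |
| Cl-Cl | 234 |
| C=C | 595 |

Let D be the C-C bond energy.
Σ(broken) = 2×D + 8×406 + 1×595 + 1×234 = 4077 + 2D
Σ(formed) = 3×D + 2×317 + 8×406 = 3882 + 3D
ΔH = Σ(broken) − Σ(formed) = (4077 + 2D) − (3882 + 3D) = +195 − D
Setting this equal to −162 kJ gives D = 357 kJ/mol.

D(C-C) ≈ 357 kJ/mol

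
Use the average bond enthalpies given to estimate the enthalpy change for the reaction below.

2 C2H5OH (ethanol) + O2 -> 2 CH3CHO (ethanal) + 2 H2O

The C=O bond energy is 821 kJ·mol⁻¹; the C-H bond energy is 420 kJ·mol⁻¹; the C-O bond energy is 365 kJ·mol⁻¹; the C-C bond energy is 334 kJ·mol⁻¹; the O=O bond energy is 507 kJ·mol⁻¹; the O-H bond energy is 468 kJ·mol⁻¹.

Bonds broken (reactants):
  C-C: 2 × 334 = 668
  C-H: 10 × 420 = 4200
  C-O: 2 × 365 = 730
  O-H: 2 × 468 = 936
  O=O: 1 × 507 = 507
  Σ(broken) = 7041 kJ
Bonds formed (products):
  C-C: 2 × 334 = 668
  C-H: 8 × 420 = 3360
  C=O: 2 × 821 = 1642
  O-H: 4 × 468 = 1872
  Σ(formed) = 7542 kJ
ΔH = Σ(broken) − Σ(formed) = 7041 − 7542 = −501 kJ

ΔH ≈ −501 kJ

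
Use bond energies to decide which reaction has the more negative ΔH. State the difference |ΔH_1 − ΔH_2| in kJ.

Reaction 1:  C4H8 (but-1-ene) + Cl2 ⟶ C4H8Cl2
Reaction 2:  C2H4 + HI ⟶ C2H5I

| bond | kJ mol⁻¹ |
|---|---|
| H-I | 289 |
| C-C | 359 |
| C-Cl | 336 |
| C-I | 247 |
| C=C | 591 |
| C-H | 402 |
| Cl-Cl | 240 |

Reaction 1, by 72 kJ

Reaction 1:
  Bonds broken (reactants):
    C-C: 2 × 359 = 718
    C-H: 8 × 402 = 3216
    C=C: 1 × 591 = 591
    Cl-Cl: 1 × 240 = 240
    Σ(broken) = 4765 kJ
  Bonds formed (products):
    C-C: 3 × 359 = 1077
    C-Cl: 2 × 336 = 672
    C-H: 8 × 402 = 3216
    Σ(formed) = 4965 kJ
  ΔH_1 = 4765 − 4965 = −200 kJ
Reaction 2:
  Bonds broken (reactants):
    C-H: 4 × 402 = 1608
    C=C: 1 × 591 = 591
    H-I: 1 × 289 = 289
    Σ(broken) = 2488 kJ
  Bonds formed (products):
    C-C: 1 × 359 = 359
    C-H: 5 × 402 = 2010
    C-I: 1 × 247 = 247
    Σ(formed) = 2616 kJ
  ΔH_2 = 2488 − 2616 = −128 kJ
ΔH_1 − ΔH_2 = −72 kJ, so reaction 1 has the more negative ΔH; |ΔH_1 − ΔH_2| = 72 kJ.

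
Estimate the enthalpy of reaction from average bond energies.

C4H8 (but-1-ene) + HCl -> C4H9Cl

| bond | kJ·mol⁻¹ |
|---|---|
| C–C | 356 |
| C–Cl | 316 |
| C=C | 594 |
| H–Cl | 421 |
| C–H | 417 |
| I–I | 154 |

Bonds broken (reactants):
  C–C: 2 × 356 = 712
  C–H: 8 × 417 = 3336
  C=C: 1 × 594 = 594
  H–Cl: 1 × 421 = 421
  Σ(broken) = 5063 kJ
Bonds formed (products):
  C–C: 3 × 356 = 1068
  C–Cl: 1 × 316 = 316
  C–H: 9 × 417 = 3753
  Σ(formed) = 5137 kJ
ΔH = Σ(broken) − Σ(formed) = 5063 − 5137 = −74 kJ

ΔH ≈ −74 kJ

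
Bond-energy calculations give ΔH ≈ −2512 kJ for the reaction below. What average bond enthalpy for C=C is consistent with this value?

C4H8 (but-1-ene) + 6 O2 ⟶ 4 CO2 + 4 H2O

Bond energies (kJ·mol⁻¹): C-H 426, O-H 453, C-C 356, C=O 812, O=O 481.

Let D be the C=C bond energy.
Σ(broken) = 2×356 + 8×426 + 1×D + 6×481 = 7006 + D
Σ(formed) = 8×812 + 8×453 = 10120
ΔH = Σ(broken) − Σ(formed) = (7006 + D) − (10120) = −3114 + D
Setting this equal to −2512 kJ gives D = 602 kJ/mol.

D(C=C) ≈ 602 kJ/mol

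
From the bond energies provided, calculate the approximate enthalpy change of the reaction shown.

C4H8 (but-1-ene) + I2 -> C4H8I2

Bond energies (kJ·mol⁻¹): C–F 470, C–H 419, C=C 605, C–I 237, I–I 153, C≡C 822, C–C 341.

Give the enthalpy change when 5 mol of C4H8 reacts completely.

Bonds broken (reactants):
  C–C: 2 × 341 = 682
  C–H: 8 × 419 = 3352
  C=C: 1 × 605 = 605
  I–I: 1 × 153 = 153
  Σ(broken) = 4792 kJ
Bonds formed (products):
  C–C: 3 × 341 = 1023
  C–H: 8 × 419 = 3352
  C–I: 2 × 237 = 474
  Σ(formed) = 4849 kJ
ΔH = Σ(broken) − Σ(formed) = 4792 − 4849 = −57 kJ
For 5× the reaction as written: 5 × (−57) = −285 kJ

ΔH = −285 kJ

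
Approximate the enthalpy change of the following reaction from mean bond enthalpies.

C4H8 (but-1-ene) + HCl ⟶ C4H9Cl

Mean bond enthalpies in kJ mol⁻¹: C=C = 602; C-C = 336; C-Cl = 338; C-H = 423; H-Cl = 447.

ΔH ≈ −48 kJ

Bonds broken (reactants):
  C-C: 2 × 336 = 672
  C-H: 8 × 423 = 3384
  C=C: 1 × 602 = 602
  H-Cl: 1 × 447 = 447
  Σ(broken) = 5105 kJ
Bonds formed (products):
  C-C: 3 × 336 = 1008
  C-Cl: 1 × 338 = 338
  C-H: 9 × 423 = 3807
  Σ(formed) = 5153 kJ
ΔH = Σ(broken) − Σ(formed) = 5105 − 5153 = −48 kJ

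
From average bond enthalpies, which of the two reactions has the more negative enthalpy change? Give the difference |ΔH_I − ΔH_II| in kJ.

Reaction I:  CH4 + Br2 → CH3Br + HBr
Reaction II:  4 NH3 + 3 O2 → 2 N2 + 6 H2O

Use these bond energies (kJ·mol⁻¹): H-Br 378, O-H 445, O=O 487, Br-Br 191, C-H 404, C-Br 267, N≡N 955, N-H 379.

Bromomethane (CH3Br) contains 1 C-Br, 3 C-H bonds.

Reaction II, by 1191 kJ

Reaction I:
  Bonds broken (reactants):
    Br-Br: 1 × 191 = 191
    C-H: 4 × 404 = 1616
    Σ(broken) = 1807 kJ
  Bonds formed (products):
    C-Br: 1 × 267 = 267
    C-H: 3 × 404 = 1212
    H-Br: 1 × 378 = 378
    Σ(formed) = 1857 kJ
  ΔH_I = 1807 − 1857 = −50 kJ
Reaction II:
  Bonds broken (reactants):
    N-H: 12 × 379 = 4548
    O=O: 3 × 487 = 1461
    Σ(broken) = 6009 kJ
  Bonds formed (products):
    N≡N: 2 × 955 = 1910
    O-H: 12 × 445 = 5340
    Σ(formed) = 7250 kJ
  ΔH_II = 6009 − 7250 = −1241 kJ
ΔH_I − ΔH_II = +1191 kJ, so reaction II has the more negative ΔH; |ΔH_I − ΔH_II| = 1191 kJ.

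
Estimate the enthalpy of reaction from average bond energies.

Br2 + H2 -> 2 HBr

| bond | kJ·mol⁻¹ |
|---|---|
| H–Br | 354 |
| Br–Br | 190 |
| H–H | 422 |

Bonds broken (reactants):
  Br–Br: 1 × 190 = 190
  H–H: 1 × 422 = 422
  Σ(broken) = 612 kJ
Bonds formed (products):
  H–Br: 2 × 354 = 708
  Σ(formed) = 708 kJ
ΔH = Σ(broken) − Σ(formed) = 612 − 708 = −96 kJ

ΔH ≈ −96 kJ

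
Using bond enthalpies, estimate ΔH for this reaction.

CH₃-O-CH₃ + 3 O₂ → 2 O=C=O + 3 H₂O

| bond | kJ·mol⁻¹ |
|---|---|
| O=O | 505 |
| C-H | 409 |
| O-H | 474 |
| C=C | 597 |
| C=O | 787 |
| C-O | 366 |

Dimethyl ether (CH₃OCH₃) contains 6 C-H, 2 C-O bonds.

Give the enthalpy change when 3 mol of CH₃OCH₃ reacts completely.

Bonds broken (reactants):
  C-H: 6 × 409 = 2454
  C-O: 2 × 366 = 732
  O=O: 3 × 505 = 1515
  Σ(broken) = 4701 kJ
Bonds formed (products):
  C=O: 4 × 787 = 3148
  O-H: 6 × 474 = 2844
  Σ(formed) = 5992 kJ
ΔH = Σ(broken) − Σ(formed) = 4701 − 5992 = −1291 kJ
For 3× the reaction as written: 3 × (−1291) = −3873 kJ

ΔH = −3873 kJ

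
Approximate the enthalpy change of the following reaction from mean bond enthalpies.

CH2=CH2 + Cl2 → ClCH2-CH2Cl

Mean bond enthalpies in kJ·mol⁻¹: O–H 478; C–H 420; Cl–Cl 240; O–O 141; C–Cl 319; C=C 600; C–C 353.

ΔH ≈ −151 kJ

Bonds broken (reactants):
  C–H: 4 × 420 = 1680
  C=C: 1 × 600 = 600
  Cl–Cl: 1 × 240 = 240
  Σ(broken) = 2520 kJ
Bonds formed (products):
  C–C: 1 × 353 = 353
  C–Cl: 2 × 319 = 638
  C–H: 4 × 420 = 1680
  Σ(formed) = 2671 kJ
ΔH = Σ(broken) − Σ(formed) = 2520 − 2671 = −151 kJ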